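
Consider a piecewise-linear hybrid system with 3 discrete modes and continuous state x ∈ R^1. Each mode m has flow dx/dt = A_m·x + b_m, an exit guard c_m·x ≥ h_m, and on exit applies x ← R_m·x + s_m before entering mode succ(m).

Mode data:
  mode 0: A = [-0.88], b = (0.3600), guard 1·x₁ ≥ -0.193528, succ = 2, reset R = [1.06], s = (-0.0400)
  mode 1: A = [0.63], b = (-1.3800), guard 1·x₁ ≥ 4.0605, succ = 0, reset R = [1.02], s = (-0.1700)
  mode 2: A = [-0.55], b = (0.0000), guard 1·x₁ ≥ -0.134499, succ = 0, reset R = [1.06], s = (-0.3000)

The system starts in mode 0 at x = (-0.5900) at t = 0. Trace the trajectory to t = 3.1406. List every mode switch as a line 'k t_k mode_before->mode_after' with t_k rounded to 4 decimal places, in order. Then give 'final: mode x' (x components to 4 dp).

Mode 0: guard c·x = -0.1935 hit at Δt = 0.5745 (t = 0.5745), x⁻ = (-0.1935) → reset → x⁺ = (-0.2451), jump to mode 2
Mode 2: guard c·x = -0.1345 hit at Δt = 1.0914 (t = 1.6659), x⁻ = (-0.1345) → reset → x⁺ = (-0.4426), jump to mode 0
Mode 0: guard c·x = -0.1935 hit at Δt = 0.3931 (t = 2.0590), x⁻ = (-0.1935) → reset → x⁺ = (-0.2451), jump to mode 2
Mode 2: flow for 1.0816 to horizon, guard not reached → x = (-0.1352)

1 0.5745 0->2
2 1.6659 2->0
3 2.0590 0->2
final: 2 -0.1352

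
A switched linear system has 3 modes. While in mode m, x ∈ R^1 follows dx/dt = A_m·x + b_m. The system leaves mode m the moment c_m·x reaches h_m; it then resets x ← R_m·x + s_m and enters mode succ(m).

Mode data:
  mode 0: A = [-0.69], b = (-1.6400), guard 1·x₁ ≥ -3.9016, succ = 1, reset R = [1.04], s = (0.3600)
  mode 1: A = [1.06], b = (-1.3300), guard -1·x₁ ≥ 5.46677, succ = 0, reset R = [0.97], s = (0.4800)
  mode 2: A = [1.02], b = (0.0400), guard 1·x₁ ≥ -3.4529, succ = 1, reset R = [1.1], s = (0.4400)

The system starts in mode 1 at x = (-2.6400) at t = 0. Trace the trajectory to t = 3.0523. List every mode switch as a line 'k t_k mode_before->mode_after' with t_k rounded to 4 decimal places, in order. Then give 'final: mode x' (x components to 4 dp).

Mode 1: guard c·x = 5.4668 hit at Δt = 0.5148 (t = 0.5148), x⁻ = (-5.4668) → reset → x⁺ = (-4.8228), jump to mode 0
Mode 0: guard c·x = -3.9016 hit at Δt = 0.6849 (t = 1.1997), x⁻ = (-3.9016) → reset → x⁺ = (-3.6977), jump to mode 1
Mode 1: guard c·x = 5.4668 hit at Δt = 0.2882 (t = 1.4879), x⁻ = (-5.4668) → reset → x⁺ = (-4.8228), jump to mode 0
Mode 0: guard c·x = -3.9016 hit at Δt = 0.6849 (t = 2.1727), x⁻ = (-3.9016) → reset → x⁺ = (-3.6977), jump to mode 1
Mode 1: guard c·x = 5.4668 hit at Δt = 0.2882 (t = 2.4609), x⁻ = (-5.4668) → reset → x⁺ = (-4.8228), jump to mode 0
Mode 0: flow for 0.5914 to horizon, guard not reached → x = (-4.0032)

1 0.5148 1->0
2 1.1997 0->1
3 1.4879 1->0
4 2.1727 0->1
5 2.4609 1->0
final: 0 -4.0032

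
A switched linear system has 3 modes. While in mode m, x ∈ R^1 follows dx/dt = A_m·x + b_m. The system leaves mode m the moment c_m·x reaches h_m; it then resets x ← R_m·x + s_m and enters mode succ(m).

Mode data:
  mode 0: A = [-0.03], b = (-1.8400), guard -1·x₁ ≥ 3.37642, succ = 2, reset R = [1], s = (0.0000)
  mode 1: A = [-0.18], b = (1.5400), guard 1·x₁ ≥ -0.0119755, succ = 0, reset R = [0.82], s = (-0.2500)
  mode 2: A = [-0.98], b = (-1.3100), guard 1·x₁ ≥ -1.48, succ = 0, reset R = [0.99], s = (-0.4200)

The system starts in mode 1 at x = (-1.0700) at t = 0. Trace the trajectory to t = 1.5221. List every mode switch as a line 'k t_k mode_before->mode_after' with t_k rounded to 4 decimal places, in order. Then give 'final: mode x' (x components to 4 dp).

1 0.6469 1->0
final: 0 -1.8425

Mode 1: guard c·x = -0.0120 hit at Δt = 0.6469 (t = 0.6469), x⁻ = (-0.0120) → reset → x⁺ = (-0.2598), jump to mode 0
Mode 0: flow for 0.8752 to horizon, guard not reached → x = (-1.8425)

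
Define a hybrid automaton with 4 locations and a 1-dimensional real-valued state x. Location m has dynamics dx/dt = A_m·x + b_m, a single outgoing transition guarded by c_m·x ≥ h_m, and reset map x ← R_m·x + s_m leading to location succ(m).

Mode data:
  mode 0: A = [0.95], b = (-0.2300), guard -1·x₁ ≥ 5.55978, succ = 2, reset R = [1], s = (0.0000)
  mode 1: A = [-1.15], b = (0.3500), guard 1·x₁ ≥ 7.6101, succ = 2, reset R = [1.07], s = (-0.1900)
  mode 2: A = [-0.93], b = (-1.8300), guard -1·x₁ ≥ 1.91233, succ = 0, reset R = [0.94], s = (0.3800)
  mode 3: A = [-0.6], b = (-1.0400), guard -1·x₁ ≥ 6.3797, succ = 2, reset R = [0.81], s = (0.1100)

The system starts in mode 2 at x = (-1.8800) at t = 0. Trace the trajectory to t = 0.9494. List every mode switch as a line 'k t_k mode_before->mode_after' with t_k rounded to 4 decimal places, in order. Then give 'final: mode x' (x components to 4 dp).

1 0.4942 2->0
final: 0 -2.3155

Mode 2: guard c·x = 1.9123 hit at Δt = 0.4942 (t = 0.4942), x⁻ = (-1.9123) → reset → x⁺ = (-1.4176), jump to mode 0
Mode 0: flow for 0.4552 to horizon, guard not reached → x = (-2.3155)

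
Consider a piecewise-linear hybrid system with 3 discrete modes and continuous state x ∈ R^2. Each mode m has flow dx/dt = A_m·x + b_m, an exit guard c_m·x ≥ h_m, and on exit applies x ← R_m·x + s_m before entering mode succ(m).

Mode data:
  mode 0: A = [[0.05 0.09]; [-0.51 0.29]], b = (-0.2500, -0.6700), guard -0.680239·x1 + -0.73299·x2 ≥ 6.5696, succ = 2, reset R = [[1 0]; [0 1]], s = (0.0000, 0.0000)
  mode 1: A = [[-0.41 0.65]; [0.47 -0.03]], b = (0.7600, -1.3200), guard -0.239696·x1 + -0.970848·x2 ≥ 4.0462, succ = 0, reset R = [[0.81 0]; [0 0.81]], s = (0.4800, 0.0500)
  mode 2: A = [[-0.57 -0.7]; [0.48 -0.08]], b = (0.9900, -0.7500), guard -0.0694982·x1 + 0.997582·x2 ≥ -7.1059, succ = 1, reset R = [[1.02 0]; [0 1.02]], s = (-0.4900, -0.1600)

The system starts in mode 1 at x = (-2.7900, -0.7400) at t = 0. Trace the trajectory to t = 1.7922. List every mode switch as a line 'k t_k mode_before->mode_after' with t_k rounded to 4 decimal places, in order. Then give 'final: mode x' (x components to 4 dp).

Mode 1: guard c·x = 4.0462 hit at Δt = 1.1896 (t = 1.1896), x⁻ = (-2.4028, -3.5745) → reset → x⁺ = (-1.4663, -2.8453), jump to mode 0
Mode 0: flow for 0.6026 to horizon, guard not reached → x = (-1.8328, -3.2786)

1 1.1896 1->0
final: 0 -1.8328 -3.2786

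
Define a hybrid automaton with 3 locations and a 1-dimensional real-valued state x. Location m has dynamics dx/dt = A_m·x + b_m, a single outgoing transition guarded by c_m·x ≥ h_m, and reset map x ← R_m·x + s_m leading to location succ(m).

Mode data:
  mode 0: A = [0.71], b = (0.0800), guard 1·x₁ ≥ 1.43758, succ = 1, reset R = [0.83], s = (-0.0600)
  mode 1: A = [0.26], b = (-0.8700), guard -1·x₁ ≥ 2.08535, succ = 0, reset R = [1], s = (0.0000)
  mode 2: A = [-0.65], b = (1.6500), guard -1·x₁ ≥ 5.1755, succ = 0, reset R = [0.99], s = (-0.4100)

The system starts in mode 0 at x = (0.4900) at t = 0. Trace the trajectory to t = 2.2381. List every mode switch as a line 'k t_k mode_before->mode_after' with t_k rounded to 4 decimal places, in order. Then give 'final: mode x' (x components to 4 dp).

Mode 0: guard c·x = 1.4376 hit at Δt = 1.3307 (t = 1.3307), x⁻ = (1.4376) → reset → x⁺ = (1.1332), jump to mode 1
Mode 1: flow for 0.9074 to horizon, guard not reached → x = (0.5444)

1 1.3307 0->1
final: 1 0.5444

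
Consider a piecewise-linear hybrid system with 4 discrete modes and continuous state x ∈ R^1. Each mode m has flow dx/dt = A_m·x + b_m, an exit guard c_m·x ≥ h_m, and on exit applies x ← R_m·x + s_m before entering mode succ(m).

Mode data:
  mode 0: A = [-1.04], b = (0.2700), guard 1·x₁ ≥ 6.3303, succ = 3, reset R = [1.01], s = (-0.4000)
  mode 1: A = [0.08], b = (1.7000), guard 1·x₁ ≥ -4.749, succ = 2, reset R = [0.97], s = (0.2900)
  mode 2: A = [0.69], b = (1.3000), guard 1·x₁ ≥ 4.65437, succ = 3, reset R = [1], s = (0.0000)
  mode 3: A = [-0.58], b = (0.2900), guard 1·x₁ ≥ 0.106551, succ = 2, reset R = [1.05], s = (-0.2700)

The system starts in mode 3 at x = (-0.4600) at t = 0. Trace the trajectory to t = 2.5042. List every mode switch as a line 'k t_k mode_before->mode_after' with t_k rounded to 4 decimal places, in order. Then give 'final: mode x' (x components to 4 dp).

Mode 3: guard c·x = 0.1066 hit at Δt = 1.5379 (t = 1.5379), x⁻ = (0.1066) → reset → x⁺ = (-0.1581), jump to mode 2
Mode 2: flow for 0.9663 to horizon, guard not reached → x = (1.4779)

1 1.5379 3->2
final: 2 1.4779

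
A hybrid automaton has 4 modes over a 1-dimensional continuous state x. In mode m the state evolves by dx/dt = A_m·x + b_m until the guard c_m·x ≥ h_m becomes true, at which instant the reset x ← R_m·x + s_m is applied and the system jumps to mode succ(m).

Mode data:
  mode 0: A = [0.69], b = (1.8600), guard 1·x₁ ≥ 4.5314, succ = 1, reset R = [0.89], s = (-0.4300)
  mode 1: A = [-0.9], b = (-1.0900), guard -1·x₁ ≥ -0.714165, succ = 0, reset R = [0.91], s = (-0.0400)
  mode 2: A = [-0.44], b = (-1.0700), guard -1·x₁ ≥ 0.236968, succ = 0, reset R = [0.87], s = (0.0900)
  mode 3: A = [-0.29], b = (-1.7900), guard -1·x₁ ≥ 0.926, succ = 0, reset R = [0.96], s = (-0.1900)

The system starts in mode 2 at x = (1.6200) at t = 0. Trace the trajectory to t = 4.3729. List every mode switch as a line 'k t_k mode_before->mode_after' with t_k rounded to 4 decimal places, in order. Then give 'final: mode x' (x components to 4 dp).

Mode 2: guard c·x = 0.2370 hit at Δt = 1.3933 (t = 1.3933), x⁻ = (-0.2370) → reset → x⁺ = (-0.1162), jump to mode 0
Mode 0: guard c·x = 4.5314 hit at Δt = 1.4931 (t = 2.8864), x⁻ = (4.5314) → reset → x⁺ = (3.6029), jump to mode 1
Mode 1: guard c·x = -0.7142 hit at Δt = 1.0183 (t = 3.9047), x⁻ = (0.7142) → reset → x⁺ = (0.6099), jump to mode 0
Mode 0: flow for 0.4682 to horizon, guard not reached → x = (1.8704)

1 1.3933 2->0
2 2.8864 0->1
3 3.9047 1->0
final: 0 1.8704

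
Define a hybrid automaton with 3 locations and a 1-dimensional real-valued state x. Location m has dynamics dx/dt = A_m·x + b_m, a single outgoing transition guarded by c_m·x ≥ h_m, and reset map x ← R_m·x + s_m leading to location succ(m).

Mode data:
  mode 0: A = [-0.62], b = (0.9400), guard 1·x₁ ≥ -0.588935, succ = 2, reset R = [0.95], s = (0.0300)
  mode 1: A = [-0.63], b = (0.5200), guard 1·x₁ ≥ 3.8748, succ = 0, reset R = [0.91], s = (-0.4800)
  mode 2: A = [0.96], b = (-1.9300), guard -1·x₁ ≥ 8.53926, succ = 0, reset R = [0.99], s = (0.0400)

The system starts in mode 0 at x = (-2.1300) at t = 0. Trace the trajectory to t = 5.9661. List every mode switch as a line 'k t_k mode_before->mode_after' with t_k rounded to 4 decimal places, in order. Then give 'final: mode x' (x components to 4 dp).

1 0.8860 0->2
2 2.3693 2->0
3 4.8713 0->2
final: 2 -5.2553

Mode 0: guard c·x = -0.5889 hit at Δt = 0.8860 (t = 0.8860), x⁻ = (-0.5889) → reset → x⁺ = (-0.5295), jump to mode 2
Mode 2: guard c·x = 8.5393 hit at Δt = 1.4833 (t = 2.3693), x⁻ = (-8.5393) → reset → x⁺ = (-8.4139), jump to mode 0
Mode 0: guard c·x = -0.5889 hit at Δt = 2.5020 (t = 4.8713), x⁻ = (-0.5889) → reset → x⁺ = (-0.5295), jump to mode 2
Mode 2: flow for 1.0948 to horizon, guard not reached → x = (-5.2553)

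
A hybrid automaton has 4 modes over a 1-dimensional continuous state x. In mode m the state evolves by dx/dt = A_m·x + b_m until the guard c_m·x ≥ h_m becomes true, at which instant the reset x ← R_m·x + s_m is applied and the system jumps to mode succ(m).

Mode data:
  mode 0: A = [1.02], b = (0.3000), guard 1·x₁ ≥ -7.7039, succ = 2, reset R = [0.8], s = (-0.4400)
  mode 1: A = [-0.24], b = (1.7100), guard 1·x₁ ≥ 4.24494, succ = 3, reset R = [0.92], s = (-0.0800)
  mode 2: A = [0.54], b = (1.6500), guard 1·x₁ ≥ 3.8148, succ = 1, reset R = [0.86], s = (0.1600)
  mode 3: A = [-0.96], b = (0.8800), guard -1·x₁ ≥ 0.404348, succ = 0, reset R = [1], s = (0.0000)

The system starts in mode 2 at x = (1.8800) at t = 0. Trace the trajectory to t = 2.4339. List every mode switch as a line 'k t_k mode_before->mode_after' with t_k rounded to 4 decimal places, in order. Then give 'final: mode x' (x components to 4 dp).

Mode 2: guard c·x = 3.8148 hit at Δt = 0.6125 (t = 0.6125), x⁻ = (3.8148) → reset → x⁺ = (3.4407), jump to mode 1
Mode 1: guard c·x = 4.2449 hit at Δt = 1.0261 (t = 1.6386), x⁻ = (4.2449) → reset → x⁺ = (3.8253), jump to mode 3
Mode 3: flow for 0.7953 to horizon, guard not reached → x = (2.2722)

1 0.6125 2->1
2 1.6386 1->3
final: 3 2.2722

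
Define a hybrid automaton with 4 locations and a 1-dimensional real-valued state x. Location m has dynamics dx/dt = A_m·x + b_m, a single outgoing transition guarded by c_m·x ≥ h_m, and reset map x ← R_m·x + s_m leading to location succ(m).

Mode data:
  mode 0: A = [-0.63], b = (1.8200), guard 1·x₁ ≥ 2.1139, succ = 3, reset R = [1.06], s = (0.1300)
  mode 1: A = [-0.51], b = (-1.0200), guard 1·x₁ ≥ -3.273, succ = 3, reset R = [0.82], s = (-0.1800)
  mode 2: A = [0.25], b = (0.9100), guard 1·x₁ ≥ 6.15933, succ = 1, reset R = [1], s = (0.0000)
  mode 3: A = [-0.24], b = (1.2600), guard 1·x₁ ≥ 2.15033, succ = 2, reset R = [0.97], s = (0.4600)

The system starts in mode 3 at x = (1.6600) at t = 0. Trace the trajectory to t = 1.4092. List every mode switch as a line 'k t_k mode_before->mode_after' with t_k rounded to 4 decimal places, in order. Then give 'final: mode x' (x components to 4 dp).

1 0.6119 3->2
final: 2 3.9103

Mode 3: guard c·x = 2.1503 hit at Δt = 0.6119 (t = 0.6119), x⁻ = (2.1503) → reset → x⁺ = (2.5458), jump to mode 2
Mode 2: flow for 0.7973 to horizon, guard not reached → x = (3.9103)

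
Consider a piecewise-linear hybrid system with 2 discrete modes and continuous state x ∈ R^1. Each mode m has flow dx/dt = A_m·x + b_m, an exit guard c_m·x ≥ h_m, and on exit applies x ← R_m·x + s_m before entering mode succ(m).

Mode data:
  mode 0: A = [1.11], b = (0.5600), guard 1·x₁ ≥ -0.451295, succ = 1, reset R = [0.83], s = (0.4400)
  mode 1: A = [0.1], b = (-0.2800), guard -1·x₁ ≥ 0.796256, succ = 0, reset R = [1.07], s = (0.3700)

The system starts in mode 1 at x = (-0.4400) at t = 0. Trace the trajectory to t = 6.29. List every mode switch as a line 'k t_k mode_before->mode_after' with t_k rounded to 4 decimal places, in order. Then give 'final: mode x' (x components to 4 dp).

Mode 1: guard c·x = 0.7963 hit at Δt = 1.0432 (t = 1.0432), x⁻ = (-0.7963) → reset → x⁺ = (-0.4820), jump to mode 0
Mode 0: guard c·x = -0.4513 hit at Δt = 0.7750 (t = 1.8182), x⁻ = (-0.4513) → reset → x⁺ = (0.0654), jump to mode 1
Mode 1: guard c·x = 0.7963 hit at Δt = 2.7392 (t = 4.5574), x⁻ = (-0.7963) → reset → x⁺ = (-0.4820), jump to mode 0
Mode 0: guard c·x = -0.4513 hit at Δt = 0.7750 (t = 5.3324), x⁻ = (-0.4513) → reset → x⁺ = (0.0654), jump to mode 1
Mode 1: flow for 0.9576 to horizon, guard not reached → x = (-0.2094)

1 1.0432 1->0
2 1.8182 0->1
3 4.5574 1->0
4 5.3324 0->1
final: 1 -0.2094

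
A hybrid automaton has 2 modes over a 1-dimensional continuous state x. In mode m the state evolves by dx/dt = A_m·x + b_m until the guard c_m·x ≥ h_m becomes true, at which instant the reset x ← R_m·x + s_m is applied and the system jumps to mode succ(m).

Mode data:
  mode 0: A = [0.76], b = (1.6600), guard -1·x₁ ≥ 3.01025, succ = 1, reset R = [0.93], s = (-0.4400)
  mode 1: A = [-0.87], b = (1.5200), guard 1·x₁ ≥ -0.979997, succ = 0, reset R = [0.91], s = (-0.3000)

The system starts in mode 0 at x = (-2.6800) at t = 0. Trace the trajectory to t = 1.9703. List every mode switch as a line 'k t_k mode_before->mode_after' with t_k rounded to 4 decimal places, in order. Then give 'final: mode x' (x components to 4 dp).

Mode 0: guard c·x = 3.0103 hit at Δt = 0.6717 (t = 0.6717), x⁻ = (-3.0103) → reset → x⁺ = (-3.2395), jump to mode 1
Mode 1: guard c·x = -0.9800 hit at Δt = 0.6937 (t = 1.3654), x⁻ = (-0.9800) → reset → x⁺ = (-1.1918), jump to mode 0
Mode 0: flow for 0.6049 to horizon, guard not reached → x = (-0.6126)

1 0.6717 0->1
2 1.3654 1->0
final: 0 -0.6126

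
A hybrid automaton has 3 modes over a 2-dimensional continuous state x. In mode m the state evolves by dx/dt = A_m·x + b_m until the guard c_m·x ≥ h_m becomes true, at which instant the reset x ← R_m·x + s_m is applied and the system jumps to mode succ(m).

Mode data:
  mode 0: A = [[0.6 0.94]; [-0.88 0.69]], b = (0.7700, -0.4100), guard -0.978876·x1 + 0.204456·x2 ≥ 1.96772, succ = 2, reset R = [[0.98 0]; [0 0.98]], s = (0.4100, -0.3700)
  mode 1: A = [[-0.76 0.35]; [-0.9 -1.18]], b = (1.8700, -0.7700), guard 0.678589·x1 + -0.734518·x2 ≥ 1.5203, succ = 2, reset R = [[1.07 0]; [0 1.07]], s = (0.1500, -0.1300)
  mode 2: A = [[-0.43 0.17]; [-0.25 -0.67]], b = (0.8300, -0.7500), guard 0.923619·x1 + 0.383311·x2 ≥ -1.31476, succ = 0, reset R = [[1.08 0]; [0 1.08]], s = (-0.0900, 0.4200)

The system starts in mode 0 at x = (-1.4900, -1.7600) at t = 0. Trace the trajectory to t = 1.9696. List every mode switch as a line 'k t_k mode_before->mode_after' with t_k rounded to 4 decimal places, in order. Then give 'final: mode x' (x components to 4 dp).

Mode 0: guard c·x = 1.9677 hit at Δt = 0.4311 (t = 0.4311), x⁻ = (-2.3736, -1.7399) → reset → x⁺ = (-1.9161, -2.0751), jump to mode 2
Mode 2: guard c·x = -1.3148 hit at Δt = 0.9520 (t = 1.3831), x⁻ = (-0.8440, -1.3964) → reset → x⁺ = (-1.0015, -1.0881), jump to mode 0
Mode 0: flow for 0.5865 to horizon, guard not reached → x = (-1.6276, -1.1170)

1 0.4311 0->2
2 1.3831 2->0
final: 0 -1.6276 -1.1170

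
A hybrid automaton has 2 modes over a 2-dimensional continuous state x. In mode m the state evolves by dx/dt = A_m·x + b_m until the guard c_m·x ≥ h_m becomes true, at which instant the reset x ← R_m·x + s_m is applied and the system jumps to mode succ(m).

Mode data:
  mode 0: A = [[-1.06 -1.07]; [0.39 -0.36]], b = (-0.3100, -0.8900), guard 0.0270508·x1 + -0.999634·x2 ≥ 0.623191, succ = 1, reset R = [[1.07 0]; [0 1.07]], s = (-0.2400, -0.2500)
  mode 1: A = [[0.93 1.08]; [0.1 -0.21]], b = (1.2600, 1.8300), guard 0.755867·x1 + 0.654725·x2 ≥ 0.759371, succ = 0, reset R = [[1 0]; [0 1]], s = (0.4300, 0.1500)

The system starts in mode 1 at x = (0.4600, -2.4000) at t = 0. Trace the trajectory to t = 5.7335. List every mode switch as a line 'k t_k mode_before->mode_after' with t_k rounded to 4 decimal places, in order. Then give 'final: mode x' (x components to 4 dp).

1 1.1651 1->0
2 2.5819 0->1
3 3.1636 1->0
4 4.6587 0->1
5 5.2867 1->0
final: 0 0.5149 0.1404

Mode 1: guard c·x = 0.7594 hit at Δt = 1.1651 (t = 1.1651), x⁻ = (0.9564, 0.0557) → reset → x⁺ = (1.3864, 0.2057), jump to mode 0
Mode 0: guard c·x = 0.6232 hit at Δt = 1.4168 (t = 2.5819), x⁻ = (0.3143, -0.6149) → reset → x⁺ = (0.0963, -0.9080), jump to mode 1
Mode 1: guard c·x = 0.7594 hit at Δt = 0.5817 (t = 3.1636), x⁻ = (0.8151, 0.2188) → reset → x⁺ = (1.2451, 0.3688), jump to mode 0
Mode 0: guard c·x = 0.6232 hit at Δt = 1.4951 (t = 4.6587), x⁻ = (0.2257, -0.6173) → reset → x⁺ = (0.0015, -0.9105), jump to mode 1
Mode 1: guard c·x = 0.7594 hit at Δt = 0.6280 (t = 5.2867), x⁻ = (0.7490, 0.2951) → reset → x⁺ = (1.1790, 0.4451), jump to mode 0
Mode 0: flow for 0.4468 to horizon, guard not reached → x = (0.5149, 0.1404)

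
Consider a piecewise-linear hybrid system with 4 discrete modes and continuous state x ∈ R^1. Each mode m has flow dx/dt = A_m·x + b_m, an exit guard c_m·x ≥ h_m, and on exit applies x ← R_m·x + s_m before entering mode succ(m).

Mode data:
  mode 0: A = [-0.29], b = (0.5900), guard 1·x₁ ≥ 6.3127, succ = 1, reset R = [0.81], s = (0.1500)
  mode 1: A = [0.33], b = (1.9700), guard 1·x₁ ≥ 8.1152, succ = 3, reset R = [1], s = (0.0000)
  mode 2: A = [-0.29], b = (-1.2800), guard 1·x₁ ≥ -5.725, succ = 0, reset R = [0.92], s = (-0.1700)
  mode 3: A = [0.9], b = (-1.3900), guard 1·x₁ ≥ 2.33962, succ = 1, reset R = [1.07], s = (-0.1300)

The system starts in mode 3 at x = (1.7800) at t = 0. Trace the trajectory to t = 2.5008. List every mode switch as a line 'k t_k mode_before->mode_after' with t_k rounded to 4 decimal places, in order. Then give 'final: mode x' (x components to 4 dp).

Mode 3: guard c·x = 2.3396 hit at Δt = 1.3518 (t = 1.3518), x⁻ = (2.3396) → reset → x⁺ = (2.3734), jump to mode 1
Mode 1: flow for 1.1490 to horizon, guard not reached → x = (6.2202)

1 1.3518 3->1
final: 1 6.2202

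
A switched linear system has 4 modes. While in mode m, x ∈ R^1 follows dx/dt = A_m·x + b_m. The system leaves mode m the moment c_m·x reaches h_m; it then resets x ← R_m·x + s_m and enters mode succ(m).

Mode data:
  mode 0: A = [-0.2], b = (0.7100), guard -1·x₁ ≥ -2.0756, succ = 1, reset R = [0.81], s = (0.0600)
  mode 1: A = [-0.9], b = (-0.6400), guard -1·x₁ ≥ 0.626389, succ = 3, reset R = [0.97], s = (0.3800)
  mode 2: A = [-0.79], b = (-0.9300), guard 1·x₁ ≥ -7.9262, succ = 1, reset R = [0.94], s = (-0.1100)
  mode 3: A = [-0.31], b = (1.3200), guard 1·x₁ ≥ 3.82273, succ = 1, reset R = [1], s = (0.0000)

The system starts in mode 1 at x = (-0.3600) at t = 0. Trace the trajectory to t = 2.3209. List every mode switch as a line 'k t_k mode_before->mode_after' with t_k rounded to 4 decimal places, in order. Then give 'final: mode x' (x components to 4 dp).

Mode 1: guard c·x = 0.6264 hit at Δt = 1.5797 (t = 1.5797), x⁻ = (-0.6264) → reset → x⁺ = (-0.2276), jump to mode 3
Mode 3: flow for 0.7412 to horizon, guard not reached → x = (0.6932)

1 1.5797 1->3
final: 3 0.6932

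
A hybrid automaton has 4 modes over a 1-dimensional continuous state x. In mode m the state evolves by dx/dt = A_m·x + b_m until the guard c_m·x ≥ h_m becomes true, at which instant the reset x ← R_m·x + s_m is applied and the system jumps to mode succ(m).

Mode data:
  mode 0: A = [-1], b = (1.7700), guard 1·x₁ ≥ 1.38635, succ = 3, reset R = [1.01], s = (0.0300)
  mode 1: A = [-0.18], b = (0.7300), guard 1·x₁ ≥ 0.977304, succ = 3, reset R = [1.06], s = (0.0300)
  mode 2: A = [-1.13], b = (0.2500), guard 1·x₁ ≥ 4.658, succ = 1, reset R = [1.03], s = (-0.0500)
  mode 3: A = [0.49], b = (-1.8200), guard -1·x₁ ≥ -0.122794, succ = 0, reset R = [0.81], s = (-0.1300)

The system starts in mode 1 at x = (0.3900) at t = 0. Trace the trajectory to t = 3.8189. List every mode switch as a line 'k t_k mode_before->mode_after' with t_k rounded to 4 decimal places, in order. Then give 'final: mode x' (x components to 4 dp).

Mode 1: guard c·x = 0.9773 hit at Δt = 0.9701 (t = 0.9701), x⁻ = (0.9773) → reset → x⁺ = (1.0659), jump to mode 3
Mode 3: guard c·x = -0.1228 hit at Δt = 0.6217 (t = 1.5918), x⁻ = (0.1228) → reset → x⁺ = (-0.0305), jump to mode 0
Mode 0: guard c·x = 1.3863 hit at Δt = 1.5461 (t = 3.1379), x⁻ = (1.3863) → reset → x⁺ = (1.4302), jump to mode 3
Mode 3: flow for 0.6810 to horizon, guard not reached → x = (0.5255)

1 0.9701 1->3
2 1.5918 3->0
3 3.1379 0->3
final: 3 0.5255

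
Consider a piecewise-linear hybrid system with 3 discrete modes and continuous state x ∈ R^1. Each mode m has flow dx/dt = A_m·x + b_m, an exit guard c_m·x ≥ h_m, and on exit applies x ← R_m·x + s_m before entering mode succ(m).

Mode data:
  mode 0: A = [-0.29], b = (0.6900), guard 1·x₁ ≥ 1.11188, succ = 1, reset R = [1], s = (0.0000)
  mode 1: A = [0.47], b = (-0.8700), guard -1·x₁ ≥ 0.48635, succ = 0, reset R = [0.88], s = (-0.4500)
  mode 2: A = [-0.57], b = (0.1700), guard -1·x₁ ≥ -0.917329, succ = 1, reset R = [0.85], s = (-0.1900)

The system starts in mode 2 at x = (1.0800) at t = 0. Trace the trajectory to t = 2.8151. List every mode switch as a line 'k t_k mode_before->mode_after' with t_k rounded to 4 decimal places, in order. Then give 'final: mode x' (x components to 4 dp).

Mode 2: guard c·x = -0.9173 hit at Δt = 0.4093 (t = 0.4093), x⁻ = (0.9173) → reset → x⁺ = (0.5897), jump to mode 1
Mode 1: guard c·x = 0.4864 hit at Δt = 1.3125 (t = 1.7218), x⁻ = (-0.4864) → reset → x⁺ = (-0.8780), jump to mode 0
Mode 0: flow for 1.0933 to horizon, guard not reached → x = (0.0071)

1 0.4093 2->1
2 1.7218 1->0
final: 0 0.0071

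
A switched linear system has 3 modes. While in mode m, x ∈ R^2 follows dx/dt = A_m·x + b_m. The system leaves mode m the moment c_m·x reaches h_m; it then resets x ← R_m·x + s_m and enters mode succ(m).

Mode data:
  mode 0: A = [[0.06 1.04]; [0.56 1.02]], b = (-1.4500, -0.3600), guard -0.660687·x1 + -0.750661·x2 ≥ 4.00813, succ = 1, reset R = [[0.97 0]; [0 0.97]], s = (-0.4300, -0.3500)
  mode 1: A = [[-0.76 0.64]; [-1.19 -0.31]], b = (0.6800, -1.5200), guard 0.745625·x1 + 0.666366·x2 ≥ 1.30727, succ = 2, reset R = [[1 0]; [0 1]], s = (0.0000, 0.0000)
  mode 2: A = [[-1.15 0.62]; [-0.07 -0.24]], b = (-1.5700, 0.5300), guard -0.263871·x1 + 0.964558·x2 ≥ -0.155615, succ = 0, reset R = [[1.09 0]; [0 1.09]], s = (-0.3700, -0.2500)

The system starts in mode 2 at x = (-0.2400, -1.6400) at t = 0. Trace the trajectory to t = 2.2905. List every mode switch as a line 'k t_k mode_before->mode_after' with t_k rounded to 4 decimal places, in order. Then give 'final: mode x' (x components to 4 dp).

1 1.2375 2->0
2 1.6750 0->1
final: 1 -2.5089 -0.9595

Mode 2: guard c·x = -0.1556 hit at Δt = 1.2375 (t = 1.2375), x⁻ = (-1.4884, -0.5685) → reset → x⁺ = (-1.9924, -0.8697), jump to mode 0
Mode 0: guard c·x = 4.0081 hit at Δt = 0.4375 (t = 1.6750), x⁻ = (-3.3915, -2.3545) → reset → x⁺ = (-3.7197, -2.6339), jump to mode 1
Mode 1: flow for 0.6155 to horizon, guard not reached → x = (-2.5089, -0.9595)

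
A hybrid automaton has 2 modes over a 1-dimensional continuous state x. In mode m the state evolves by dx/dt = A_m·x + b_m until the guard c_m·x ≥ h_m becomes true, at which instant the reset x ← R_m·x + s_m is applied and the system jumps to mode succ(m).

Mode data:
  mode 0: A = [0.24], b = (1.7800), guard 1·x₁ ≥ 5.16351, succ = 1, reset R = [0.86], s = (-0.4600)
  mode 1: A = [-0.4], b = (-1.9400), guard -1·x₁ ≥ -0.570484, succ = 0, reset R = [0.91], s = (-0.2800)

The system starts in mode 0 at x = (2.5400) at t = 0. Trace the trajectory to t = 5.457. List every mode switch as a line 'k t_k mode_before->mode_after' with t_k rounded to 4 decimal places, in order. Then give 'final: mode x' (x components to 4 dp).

Mode 0: guard c·x = 5.1635 hit at Δt = 0.9745 (t = 0.9745), x⁻ = (5.1635) → reset → x⁺ = (3.9806), jump to mode 1
Mode 1: guard c·x = -0.5705 hit at Δt = 1.2201 (t = 2.1946), x⁻ = (0.5705) → reset → x⁺ = (0.2391), jump to mode 0
Mode 0: guard c·x = 5.1635 hit at Δt = 2.0694 (t = 4.2640), x⁻ = (5.1635) → reset → x⁺ = (3.9806), jump to mode 1
Mode 1: flow for 1.1930 to horizon, guard not reached → x = (0.6296)

1 0.9745 0->1
2 2.1946 1->0
3 4.2640 0->1
final: 1 0.6296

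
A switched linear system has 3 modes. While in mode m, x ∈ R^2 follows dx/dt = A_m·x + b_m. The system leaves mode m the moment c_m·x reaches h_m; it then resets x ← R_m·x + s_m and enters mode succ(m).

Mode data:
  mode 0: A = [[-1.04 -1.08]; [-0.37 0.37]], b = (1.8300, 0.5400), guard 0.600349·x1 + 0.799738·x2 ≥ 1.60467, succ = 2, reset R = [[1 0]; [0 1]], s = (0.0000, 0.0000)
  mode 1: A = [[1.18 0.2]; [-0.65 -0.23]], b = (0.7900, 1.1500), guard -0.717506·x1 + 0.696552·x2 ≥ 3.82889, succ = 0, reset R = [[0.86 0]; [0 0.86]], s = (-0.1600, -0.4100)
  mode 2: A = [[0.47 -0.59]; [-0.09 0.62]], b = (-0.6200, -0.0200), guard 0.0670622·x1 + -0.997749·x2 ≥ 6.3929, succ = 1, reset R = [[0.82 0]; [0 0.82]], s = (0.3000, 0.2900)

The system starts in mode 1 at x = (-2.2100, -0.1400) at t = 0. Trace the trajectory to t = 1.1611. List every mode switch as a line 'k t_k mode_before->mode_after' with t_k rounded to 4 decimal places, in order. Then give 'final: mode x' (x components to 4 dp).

1 0.6173 1->0
final: 0 -1.8848 2.1074

Mode 1: guard c·x = 3.8289 hit at Δt = 0.6173 (t = 0.6173), x⁻ = (-3.7502, 1.6339) → reset → x⁺ = (-3.3852, 0.9952), jump to mode 0
Mode 0: flow for 0.5438 to horizon, guard not reached → x = (-1.8848, 2.1074)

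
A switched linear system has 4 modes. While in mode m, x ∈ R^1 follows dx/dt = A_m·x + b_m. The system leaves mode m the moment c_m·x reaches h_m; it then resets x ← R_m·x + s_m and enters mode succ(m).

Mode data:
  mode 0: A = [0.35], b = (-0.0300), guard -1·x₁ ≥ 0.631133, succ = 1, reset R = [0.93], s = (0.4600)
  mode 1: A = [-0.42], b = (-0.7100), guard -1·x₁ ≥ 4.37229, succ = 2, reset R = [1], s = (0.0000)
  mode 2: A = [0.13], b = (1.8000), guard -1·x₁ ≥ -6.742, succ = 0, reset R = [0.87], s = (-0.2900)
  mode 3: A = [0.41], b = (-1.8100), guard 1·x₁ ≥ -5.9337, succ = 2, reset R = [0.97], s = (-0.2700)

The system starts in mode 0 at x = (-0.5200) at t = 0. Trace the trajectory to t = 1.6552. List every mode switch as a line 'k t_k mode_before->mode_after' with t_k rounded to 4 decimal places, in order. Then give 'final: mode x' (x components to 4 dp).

Mode 0: guard c·x = 0.6311 hit at Δt = 0.4813 (t = 0.4813), x⁻ = (-0.6311) → reset → x⁺ = (-0.1270), jump to mode 1
Mode 1: flow for 1.1739 to horizon, guard not reached → x = (-0.7355)

1 0.4813 0->1
final: 1 -0.7355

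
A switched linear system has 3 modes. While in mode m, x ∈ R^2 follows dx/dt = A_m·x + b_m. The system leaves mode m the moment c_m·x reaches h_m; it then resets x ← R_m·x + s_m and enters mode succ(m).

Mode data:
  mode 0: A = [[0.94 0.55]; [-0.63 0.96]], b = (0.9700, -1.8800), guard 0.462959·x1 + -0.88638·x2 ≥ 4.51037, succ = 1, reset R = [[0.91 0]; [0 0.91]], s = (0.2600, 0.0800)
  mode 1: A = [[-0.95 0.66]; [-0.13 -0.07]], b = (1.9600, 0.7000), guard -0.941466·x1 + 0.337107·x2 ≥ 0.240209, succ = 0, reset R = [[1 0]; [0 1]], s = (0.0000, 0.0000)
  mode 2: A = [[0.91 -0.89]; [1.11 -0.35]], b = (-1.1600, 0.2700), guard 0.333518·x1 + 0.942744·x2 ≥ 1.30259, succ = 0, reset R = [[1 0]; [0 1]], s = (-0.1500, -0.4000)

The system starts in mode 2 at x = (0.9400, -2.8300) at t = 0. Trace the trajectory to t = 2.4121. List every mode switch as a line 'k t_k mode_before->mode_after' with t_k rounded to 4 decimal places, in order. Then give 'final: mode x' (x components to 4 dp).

Mode 2: guard c·x = 1.3026 hit at Δt = 1.0615 (t = 1.0615), x⁻ = (2.9354, 0.3432) → reset → x⁺ = (2.7854, -0.0568), jump to mode 0
Mode 0: guard c·x = 4.5104 hit at Δt = 0.4871 (t = 1.5486), x⁻ = (4.6221, -2.6744) → reset → x⁺ = (4.4661, -2.3537), jump to mode 1
Mode 1: flow for 0.8635 to horizon, guard not reached → x = (2.2820, -1.9774)

1 1.0615 2->0
2 1.5486 0->1
final: 1 2.2820 -1.9774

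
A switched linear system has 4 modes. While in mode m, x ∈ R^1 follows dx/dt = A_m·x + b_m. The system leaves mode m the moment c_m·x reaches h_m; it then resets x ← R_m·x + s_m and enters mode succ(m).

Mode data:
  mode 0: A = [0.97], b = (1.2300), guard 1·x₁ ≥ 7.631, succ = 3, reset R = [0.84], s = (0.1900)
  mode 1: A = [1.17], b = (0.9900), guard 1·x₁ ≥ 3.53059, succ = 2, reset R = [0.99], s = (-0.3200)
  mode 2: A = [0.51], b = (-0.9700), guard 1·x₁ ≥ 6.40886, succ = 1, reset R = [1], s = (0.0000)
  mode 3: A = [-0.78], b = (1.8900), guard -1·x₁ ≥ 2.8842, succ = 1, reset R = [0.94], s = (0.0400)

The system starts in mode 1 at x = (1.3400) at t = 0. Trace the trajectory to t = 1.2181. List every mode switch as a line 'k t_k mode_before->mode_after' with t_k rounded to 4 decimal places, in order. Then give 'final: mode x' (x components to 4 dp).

Mode 1: guard c·x = 3.5306 hit at Δt = 0.5933 (t = 0.5933), x⁻ = (3.5306) → reset → x⁺ = (3.1753), jump to mode 2
Mode 2: flow for 0.6248 to horizon, guard not reached → x = (3.6531)

1 0.5933 1->2
final: 2 3.6531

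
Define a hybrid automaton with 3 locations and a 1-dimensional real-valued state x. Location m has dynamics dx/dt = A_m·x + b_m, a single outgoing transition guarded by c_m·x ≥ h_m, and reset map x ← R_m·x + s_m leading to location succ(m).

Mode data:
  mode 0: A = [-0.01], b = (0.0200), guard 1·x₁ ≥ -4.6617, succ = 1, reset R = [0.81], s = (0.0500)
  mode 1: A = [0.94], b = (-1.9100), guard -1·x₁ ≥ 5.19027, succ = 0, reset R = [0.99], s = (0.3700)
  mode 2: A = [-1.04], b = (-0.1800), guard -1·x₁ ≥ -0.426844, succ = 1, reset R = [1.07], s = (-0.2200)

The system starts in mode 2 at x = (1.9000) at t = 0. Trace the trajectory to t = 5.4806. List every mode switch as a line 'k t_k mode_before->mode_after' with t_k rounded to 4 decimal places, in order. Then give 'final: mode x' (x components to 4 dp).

Mode 2: guard c·x = -0.4268 hit at Δt = 1.1923 (t = 1.1923), x⁻ = (0.4268) → reset → x⁺ = (0.2367), jump to mode 1
Mode 1: guard c·x = 5.1903 hit at Δt = 1.4809 (t = 2.6732), x⁻ = (-5.1903) → reset → x⁺ = (-4.7684), jump to mode 0
Mode 0: guard c·x = -4.6617 hit at Δt = 1.5885 (t = 4.2617), x⁻ = (-4.6617) → reset → x⁺ = (-3.7260), jump to mode 1
Mode 1: guard c·x = 5.1903 hit at Δt = 0.2410 (t = 4.5028), x⁻ = (-5.1903) → reset → x⁺ = (-4.7684), jump to mode 0
Mode 0: flow for 0.9778 to horizon, guard not reached → x = (-4.7025)

1 1.1923 2->1
2 2.6732 1->0
3 4.2617 0->1
4 4.5028 1->0
final: 0 -4.7025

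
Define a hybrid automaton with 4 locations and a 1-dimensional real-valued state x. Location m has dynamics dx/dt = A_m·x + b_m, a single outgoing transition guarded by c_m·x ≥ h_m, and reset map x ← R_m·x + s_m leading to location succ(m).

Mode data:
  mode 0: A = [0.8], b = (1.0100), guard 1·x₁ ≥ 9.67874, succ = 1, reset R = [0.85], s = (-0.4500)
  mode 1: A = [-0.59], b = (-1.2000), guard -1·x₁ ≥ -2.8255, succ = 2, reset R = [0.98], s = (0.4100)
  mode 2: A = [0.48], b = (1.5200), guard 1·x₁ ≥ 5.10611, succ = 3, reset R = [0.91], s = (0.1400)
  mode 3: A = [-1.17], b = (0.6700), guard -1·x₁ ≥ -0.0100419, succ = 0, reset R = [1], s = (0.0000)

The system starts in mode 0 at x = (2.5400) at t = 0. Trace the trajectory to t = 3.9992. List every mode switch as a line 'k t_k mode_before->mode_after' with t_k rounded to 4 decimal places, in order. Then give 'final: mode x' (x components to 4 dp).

Mode 0: guard c·x = 9.6787 hit at Δt = 1.3211 (t = 1.3211), x⁻ = (9.6787) → reset → x⁺ = (7.7769), jump to mode 1
Mode 1: guard c·x = -2.8255 hit at Δt = 1.1908 (t = 2.5119), x⁻ = (2.8255) → reset → x⁺ = (3.1790), jump to mode 2
Mode 2: guard c·x = 5.1061 hit at Δt = 0.5525 (t = 3.0644), x⁻ = (5.1061) → reset → x⁺ = (4.7866), jump to mode 3
Mode 3: flow for 0.9348 to horizon, guard not reached → x = (1.9842)

1 1.3211 0->1
2 2.5119 1->2
3 3.0644 2->3
final: 3 1.9842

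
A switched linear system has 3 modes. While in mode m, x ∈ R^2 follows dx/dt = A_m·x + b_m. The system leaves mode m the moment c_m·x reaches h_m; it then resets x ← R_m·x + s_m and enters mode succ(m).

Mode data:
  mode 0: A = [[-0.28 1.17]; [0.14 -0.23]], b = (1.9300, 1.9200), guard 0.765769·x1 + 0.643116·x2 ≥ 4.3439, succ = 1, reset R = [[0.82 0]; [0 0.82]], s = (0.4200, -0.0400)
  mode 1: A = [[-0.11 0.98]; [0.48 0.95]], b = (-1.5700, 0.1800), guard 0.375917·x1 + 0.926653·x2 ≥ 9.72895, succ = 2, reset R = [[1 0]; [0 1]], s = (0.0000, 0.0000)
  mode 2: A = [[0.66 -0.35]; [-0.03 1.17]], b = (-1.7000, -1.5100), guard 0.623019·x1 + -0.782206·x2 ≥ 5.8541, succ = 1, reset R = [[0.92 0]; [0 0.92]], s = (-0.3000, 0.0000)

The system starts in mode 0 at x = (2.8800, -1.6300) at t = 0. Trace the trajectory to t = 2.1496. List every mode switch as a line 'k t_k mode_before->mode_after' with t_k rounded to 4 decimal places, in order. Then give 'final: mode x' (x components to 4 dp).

Mode 0: guard c·x = 4.3439 hit at Δt = 1.3619 (t = 1.3619), x⁻ = (4.3382, 1.5888) → reset → x⁺ = (3.9774, 1.2628), jump to mode 1
Mode 1: flow for 0.7877 to horizon, guard not reached → x = (4.6633, 5.1530)

1 1.3619 0->1
final: 1 4.6633 5.1530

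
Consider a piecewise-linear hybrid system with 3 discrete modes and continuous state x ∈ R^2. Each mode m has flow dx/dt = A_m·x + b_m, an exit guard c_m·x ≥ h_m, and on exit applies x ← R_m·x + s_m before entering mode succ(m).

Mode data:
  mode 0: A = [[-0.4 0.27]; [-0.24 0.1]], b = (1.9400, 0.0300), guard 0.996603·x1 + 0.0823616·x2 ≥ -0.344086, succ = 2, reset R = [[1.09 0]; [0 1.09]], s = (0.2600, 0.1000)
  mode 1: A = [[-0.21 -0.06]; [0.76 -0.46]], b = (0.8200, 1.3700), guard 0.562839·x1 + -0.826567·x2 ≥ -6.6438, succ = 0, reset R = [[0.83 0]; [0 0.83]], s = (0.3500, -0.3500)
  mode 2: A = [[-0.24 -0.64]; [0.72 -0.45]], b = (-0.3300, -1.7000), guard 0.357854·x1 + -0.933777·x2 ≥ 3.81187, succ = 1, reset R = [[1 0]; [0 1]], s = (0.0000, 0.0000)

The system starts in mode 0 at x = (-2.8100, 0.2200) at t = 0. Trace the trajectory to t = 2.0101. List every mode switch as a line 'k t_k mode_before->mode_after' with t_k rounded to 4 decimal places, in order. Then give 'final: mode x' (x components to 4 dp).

Mode 0: guard c·x = -0.3441 hit at Δt = 0.9005 (t = 0.9005), x⁻ = (-0.3966, 0.6211) → reset → x⁺ = (-0.1723, 0.7770), jump to mode 2
Mode 2: flow for 1.1096 to horizon, guard not reached → x = (-0.2381, -1.2186)

1 0.9005 0->2
final: 2 -0.2381 -1.2186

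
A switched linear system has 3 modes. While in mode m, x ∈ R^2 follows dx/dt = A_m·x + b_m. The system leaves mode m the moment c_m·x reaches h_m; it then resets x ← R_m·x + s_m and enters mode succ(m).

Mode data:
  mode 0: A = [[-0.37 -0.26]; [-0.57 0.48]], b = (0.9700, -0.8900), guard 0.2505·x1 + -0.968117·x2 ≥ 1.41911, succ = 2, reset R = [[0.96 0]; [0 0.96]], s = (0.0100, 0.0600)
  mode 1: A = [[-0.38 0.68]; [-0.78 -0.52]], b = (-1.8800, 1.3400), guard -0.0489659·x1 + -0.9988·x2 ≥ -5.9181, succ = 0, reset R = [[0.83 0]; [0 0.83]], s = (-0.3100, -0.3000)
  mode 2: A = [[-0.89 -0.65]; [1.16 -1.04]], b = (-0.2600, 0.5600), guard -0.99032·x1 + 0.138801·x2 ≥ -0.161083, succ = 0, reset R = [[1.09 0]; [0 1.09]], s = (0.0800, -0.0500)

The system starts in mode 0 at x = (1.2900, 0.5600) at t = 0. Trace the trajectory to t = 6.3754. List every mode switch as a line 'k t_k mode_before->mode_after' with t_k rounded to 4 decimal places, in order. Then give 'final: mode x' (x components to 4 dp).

1 0.8773 0->2
2 2.0152 2->0
3 3.3581 0->2
4 4.4500 2->0
5 5.6337 0->2
final: 2 0.5241 0.2985

Mode 0: guard c·x = 1.4191 hit at Δt = 0.8773 (t = 0.8773), x⁻ = (1.6988, -1.0263) → reset → x⁺ = (1.6408, -0.9252), jump to mode 2
Mode 2: guard c·x = -0.1611 hit at Δt = 1.1379 (t = 2.0152), x⁻ = (0.2610, 0.7018) → reset → x⁺ = (0.3645, 0.7149), jump to mode 0
Mode 0: guard c·x = 1.4191 hit at Δt = 1.3429 (t = 3.3581), x⁻ = (1.2839, -1.1336) → reset → x⁺ = (1.2425, -1.0283), jump to mode 2
Mode 2: guard c·x = -0.1611 hit at Δt = 1.0918 (t = 4.4500), x⁻ = (0.2362, 0.5249) → reset → x⁺ = (0.3375, 0.5221), jump to mode 0
Mode 0: guard c·x = 1.4191 hit at Δt = 1.1838 (t = 5.6337), x⁻ = (1.2096, -1.1529) → reset → x⁺ = (1.1712, -1.0467), jump to mode 2
Mode 2: flow for 0.7417 to horizon, guard not reached → x = (0.5241, 0.2985)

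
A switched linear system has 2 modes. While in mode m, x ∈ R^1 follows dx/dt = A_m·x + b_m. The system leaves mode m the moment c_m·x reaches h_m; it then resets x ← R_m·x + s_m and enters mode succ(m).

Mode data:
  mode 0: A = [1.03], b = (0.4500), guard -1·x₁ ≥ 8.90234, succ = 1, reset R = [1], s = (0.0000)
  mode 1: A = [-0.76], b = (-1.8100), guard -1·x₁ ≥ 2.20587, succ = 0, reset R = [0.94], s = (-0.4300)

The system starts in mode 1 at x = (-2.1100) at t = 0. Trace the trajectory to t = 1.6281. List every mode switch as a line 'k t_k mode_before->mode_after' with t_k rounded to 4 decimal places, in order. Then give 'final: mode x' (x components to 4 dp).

Mode 1: guard c·x = 2.2059 hit at Δt = 0.5729 (t = 0.5729), x⁻ = (-2.2059) → reset → x⁺ = (-2.5035), jump to mode 0
Mode 0: flow for 1.0552 to horizon, guard not reached → x = (-6.5641)

1 0.5729 1->0
final: 0 -6.5641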